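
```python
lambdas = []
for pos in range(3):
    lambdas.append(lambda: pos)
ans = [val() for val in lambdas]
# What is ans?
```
[2, 2, 2]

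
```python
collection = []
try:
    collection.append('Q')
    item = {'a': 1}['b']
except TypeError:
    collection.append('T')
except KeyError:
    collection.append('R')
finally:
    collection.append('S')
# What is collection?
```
['Q', 'R', 'S']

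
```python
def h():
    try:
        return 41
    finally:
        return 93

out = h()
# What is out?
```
93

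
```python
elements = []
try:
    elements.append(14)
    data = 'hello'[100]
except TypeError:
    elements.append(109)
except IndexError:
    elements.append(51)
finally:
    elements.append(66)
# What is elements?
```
[14, 51, 66]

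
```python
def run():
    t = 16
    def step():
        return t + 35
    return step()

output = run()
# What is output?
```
51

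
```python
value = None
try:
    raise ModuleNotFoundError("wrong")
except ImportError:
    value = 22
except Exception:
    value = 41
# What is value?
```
22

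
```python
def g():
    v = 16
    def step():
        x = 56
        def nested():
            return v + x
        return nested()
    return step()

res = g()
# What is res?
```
72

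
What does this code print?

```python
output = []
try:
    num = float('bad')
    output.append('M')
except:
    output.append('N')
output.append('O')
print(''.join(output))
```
NO

Exception raised in try, caught by bare except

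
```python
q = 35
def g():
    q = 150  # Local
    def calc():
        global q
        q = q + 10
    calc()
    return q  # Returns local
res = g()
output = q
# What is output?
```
45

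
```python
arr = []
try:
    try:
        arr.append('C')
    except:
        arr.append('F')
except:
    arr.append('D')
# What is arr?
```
['C']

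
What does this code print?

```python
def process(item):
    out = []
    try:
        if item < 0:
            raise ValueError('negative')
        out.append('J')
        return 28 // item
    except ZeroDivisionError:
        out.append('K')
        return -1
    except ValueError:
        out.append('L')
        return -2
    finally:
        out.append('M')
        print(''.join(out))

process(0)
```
JKM

item=0 causes ZeroDivisionError, caught, finally prints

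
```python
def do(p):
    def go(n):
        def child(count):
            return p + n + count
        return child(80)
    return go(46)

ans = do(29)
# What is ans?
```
155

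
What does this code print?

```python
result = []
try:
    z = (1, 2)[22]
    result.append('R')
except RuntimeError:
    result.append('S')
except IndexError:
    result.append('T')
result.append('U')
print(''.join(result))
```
TU

IndexError is caught by its specific handler, not RuntimeError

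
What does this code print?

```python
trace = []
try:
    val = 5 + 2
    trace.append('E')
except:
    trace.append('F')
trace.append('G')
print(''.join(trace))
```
EG

No exception, try block completes normally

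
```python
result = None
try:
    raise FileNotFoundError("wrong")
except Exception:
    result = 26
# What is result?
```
26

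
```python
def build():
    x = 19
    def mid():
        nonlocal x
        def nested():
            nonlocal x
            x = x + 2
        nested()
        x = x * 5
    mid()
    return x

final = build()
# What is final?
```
105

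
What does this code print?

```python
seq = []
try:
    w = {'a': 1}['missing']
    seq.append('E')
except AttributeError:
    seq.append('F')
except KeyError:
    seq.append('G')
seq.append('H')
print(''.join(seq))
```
GH

KeyError is caught by its specific handler, not AttributeError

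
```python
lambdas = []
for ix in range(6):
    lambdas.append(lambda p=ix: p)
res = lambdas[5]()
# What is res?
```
5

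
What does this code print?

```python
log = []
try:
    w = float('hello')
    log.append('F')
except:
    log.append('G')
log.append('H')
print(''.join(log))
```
GH

Exception raised in try, caught by bare except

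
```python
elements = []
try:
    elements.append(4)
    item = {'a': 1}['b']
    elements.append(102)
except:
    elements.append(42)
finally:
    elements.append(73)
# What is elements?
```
[4, 42, 73]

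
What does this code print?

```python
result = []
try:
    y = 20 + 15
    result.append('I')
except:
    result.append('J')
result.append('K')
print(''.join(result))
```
IK

No exception, try block completes normally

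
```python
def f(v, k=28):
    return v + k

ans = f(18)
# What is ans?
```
46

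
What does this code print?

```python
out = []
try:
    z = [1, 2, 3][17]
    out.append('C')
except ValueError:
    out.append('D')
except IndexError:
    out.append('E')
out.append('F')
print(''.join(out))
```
EF

IndexError is caught by its specific handler, not ValueError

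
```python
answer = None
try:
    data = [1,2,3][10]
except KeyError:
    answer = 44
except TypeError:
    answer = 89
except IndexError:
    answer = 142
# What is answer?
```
142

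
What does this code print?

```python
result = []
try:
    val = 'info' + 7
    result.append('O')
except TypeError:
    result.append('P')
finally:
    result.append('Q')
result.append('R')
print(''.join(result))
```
PQR

finally always runs, even after exception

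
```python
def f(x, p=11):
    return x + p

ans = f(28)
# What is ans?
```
39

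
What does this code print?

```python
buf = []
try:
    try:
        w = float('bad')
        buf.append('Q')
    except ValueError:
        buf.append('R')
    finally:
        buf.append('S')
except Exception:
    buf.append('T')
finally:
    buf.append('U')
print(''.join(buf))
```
RSU

Both finally blocks run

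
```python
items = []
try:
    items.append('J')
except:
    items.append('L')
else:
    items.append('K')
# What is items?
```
['J', 'K']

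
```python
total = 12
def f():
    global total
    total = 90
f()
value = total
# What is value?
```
90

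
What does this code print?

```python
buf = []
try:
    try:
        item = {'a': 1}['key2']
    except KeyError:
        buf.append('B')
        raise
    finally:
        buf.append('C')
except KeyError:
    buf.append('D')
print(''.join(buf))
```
BCD

finally runs before re-raised exception propagates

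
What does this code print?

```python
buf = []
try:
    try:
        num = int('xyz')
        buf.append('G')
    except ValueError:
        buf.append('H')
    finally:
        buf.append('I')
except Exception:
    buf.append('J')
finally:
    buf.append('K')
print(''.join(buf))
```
HIK

Both finally blocks run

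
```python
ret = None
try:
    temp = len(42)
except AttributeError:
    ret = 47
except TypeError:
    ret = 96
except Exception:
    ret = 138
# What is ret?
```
96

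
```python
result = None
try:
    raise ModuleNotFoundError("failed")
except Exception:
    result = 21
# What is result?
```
21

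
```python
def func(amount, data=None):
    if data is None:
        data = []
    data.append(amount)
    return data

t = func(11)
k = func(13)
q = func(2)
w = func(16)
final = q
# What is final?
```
[2]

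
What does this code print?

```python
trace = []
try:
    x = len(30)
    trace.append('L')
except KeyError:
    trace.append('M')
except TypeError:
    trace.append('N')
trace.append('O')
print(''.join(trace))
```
NO

TypeError is caught by its specific handler, not KeyError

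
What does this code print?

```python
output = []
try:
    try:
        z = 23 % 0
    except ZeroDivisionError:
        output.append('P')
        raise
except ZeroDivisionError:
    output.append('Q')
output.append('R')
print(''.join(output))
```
PQR

raise without argument re-raises current exception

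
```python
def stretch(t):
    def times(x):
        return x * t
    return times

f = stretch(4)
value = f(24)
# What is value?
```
96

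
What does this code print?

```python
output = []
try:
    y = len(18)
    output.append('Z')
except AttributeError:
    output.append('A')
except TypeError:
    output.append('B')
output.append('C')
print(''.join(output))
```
BC

TypeError is caught by its specific handler, not AttributeError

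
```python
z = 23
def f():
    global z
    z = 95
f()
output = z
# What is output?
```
95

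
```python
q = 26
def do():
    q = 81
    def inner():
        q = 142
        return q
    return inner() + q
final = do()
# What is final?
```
223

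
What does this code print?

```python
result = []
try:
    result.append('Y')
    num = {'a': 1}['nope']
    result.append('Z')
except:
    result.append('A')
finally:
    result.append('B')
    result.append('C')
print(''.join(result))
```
YABC

Code before exception runs, then except, then all of finally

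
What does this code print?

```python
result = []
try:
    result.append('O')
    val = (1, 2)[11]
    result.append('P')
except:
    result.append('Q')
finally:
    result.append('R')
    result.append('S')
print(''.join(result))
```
OQRS

Code before exception runs, then except, then all of finally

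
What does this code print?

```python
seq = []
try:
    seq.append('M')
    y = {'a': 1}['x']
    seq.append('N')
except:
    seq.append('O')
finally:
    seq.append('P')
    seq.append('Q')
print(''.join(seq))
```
MOPQ

Code before exception runs, then except, then all of finally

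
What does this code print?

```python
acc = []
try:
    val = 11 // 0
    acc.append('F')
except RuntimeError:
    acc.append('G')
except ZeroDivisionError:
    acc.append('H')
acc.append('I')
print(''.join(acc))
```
HI

ZeroDivisionError is caught by its specific handler, not RuntimeError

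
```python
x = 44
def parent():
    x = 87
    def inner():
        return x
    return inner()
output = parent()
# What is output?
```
87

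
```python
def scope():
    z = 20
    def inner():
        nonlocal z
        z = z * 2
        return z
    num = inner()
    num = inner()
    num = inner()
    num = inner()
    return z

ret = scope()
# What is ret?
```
320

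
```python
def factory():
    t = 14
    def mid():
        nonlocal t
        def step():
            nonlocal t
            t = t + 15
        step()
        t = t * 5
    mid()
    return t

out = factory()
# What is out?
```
145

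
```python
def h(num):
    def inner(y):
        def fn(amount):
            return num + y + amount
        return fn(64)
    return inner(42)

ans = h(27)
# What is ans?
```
133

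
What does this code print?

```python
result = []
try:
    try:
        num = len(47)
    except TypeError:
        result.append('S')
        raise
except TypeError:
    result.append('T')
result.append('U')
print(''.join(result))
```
STU

raise without argument re-raises current exception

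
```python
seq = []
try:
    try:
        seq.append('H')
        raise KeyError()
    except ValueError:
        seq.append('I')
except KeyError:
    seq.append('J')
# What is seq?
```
['H', 'J']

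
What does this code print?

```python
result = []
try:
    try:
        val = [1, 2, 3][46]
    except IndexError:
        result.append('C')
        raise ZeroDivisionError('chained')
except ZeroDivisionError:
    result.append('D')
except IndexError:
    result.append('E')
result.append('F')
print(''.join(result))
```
CDF

ZeroDivisionError raised and caught, original IndexError not re-raised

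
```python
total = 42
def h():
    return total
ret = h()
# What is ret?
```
42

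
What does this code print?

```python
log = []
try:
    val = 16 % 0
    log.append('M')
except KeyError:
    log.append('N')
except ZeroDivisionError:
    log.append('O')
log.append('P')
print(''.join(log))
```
OP

ZeroDivisionError is caught by its specific handler, not KeyError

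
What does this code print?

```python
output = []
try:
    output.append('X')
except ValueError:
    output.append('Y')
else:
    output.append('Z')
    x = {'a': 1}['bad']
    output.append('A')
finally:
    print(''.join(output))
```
XZ

Try succeeds, else appends 'Z', KeyError in else is uncaught, finally prints before exception propagates ('A' never appended)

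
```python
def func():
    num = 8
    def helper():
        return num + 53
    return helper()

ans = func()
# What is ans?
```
61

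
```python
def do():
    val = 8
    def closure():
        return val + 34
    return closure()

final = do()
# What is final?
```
42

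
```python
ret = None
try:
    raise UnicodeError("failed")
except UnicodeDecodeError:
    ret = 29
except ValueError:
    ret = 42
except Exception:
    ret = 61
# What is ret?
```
42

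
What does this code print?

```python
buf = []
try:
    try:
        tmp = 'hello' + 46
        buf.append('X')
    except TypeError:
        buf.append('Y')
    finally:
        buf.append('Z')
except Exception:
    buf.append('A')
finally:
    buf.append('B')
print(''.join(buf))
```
YZB

Both finally blocks run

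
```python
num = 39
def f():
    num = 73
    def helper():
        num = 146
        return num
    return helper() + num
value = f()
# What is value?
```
219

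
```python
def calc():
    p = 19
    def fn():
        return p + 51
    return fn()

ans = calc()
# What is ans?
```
70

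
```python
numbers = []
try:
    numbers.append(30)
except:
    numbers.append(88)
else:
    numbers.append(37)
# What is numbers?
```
[30, 37]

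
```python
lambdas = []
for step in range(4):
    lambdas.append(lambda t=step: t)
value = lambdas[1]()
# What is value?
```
1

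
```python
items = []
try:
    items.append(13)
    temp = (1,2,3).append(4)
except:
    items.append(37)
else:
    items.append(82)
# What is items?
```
[13, 37]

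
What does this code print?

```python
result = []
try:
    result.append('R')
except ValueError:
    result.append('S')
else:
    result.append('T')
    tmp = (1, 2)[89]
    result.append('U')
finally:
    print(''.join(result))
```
RT

Try succeeds, else appends 'T', IndexError in else is uncaught, finally prints before exception propagates ('U' never appended)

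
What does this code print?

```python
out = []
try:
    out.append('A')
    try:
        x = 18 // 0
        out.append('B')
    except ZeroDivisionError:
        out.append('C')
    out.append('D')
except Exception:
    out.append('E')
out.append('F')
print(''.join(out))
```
ACDF

Inner exception caught by inner handler, outer continues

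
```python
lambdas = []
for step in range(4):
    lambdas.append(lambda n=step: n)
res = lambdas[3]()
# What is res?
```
3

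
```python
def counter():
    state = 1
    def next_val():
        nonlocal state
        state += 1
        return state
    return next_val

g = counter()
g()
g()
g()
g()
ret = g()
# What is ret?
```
6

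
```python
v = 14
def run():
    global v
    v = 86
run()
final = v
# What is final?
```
86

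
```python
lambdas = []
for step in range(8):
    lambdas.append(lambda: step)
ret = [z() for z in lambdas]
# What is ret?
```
[7, 7, 7, 7, 7, 7, 7, 7]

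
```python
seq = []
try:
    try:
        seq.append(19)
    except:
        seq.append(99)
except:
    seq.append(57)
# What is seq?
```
[19]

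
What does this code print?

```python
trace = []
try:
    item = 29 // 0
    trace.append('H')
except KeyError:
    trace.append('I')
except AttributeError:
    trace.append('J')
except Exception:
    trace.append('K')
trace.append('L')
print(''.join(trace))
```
KL

ZeroDivisionError not specifically caught, falls to Exception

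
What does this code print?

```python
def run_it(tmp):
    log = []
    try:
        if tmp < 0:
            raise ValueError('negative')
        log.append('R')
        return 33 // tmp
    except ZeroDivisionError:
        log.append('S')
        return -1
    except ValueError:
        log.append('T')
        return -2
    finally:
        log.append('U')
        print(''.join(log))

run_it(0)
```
RSU

tmp=0 causes ZeroDivisionError, caught, finally prints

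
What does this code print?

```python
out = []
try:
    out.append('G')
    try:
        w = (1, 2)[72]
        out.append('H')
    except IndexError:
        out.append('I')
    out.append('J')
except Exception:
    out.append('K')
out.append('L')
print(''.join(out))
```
GIJL

Inner exception caught by inner handler, outer continues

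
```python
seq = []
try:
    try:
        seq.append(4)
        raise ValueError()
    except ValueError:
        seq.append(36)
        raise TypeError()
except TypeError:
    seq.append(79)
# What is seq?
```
[4, 36, 79]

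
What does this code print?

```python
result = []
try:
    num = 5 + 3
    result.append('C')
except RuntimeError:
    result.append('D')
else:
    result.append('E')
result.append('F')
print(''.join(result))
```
CEF

else block runs when no exception occurs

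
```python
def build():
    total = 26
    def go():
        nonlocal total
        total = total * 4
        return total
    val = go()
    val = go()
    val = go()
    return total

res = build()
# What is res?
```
1664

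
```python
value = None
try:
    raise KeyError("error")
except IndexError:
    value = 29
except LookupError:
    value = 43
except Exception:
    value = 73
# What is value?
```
43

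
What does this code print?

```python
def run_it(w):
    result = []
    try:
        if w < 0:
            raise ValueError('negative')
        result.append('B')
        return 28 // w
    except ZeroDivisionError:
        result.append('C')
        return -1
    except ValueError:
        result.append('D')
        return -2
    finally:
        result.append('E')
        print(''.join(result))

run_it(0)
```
BCE

w=0 causes ZeroDivisionError, caught, finally prints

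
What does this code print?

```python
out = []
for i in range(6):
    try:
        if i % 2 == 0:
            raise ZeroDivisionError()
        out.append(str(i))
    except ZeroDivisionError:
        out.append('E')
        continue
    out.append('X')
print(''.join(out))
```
E1XE3XE5X

continue in except skips rest of loop body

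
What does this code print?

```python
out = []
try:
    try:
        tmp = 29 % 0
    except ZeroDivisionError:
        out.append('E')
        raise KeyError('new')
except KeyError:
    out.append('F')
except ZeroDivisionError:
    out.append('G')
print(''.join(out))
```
EF

New KeyError raised, caught by outer KeyError handler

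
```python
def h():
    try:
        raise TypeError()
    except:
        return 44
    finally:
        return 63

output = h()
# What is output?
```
63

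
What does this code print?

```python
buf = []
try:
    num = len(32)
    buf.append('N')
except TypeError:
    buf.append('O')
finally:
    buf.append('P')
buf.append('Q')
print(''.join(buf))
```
OPQ

finally always runs, even after exception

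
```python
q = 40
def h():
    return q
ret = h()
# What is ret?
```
40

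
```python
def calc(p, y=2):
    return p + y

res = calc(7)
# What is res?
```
9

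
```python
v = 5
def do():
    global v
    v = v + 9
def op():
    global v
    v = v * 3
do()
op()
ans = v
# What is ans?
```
42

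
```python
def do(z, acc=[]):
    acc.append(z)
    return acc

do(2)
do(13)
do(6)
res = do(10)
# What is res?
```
[2, 13, 6, 10]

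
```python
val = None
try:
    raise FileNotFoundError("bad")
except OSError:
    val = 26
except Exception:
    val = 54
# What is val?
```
26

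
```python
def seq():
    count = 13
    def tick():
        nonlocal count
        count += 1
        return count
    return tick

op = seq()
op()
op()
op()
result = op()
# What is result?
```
17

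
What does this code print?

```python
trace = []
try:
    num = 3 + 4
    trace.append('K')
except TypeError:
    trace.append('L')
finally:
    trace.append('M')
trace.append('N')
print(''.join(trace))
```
KMN

finally runs after normal execution too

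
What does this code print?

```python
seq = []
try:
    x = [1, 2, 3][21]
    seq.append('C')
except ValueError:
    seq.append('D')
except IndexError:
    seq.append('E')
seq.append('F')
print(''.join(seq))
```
EF

IndexError is caught by its specific handler, not ValueError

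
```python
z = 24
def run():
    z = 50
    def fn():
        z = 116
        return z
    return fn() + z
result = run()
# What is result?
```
166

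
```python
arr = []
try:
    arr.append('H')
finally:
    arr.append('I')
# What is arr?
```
['H', 'I']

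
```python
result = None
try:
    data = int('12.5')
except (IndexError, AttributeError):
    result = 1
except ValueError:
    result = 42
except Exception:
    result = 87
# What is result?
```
42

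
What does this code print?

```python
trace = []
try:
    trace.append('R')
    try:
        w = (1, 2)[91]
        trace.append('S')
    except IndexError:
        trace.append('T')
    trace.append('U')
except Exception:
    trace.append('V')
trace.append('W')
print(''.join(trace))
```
RTUW

Inner exception caught by inner handler, outer continues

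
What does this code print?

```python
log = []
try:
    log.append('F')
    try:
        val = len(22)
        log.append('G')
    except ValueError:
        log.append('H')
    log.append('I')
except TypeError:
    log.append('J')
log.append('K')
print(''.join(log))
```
FJK

Inner handler doesn't match, propagates to outer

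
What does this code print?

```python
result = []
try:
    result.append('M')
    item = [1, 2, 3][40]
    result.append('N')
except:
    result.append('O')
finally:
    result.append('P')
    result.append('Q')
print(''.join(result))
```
MOPQ

Code before exception runs, then except, then all of finally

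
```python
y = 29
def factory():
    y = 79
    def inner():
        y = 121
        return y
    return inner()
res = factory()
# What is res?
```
121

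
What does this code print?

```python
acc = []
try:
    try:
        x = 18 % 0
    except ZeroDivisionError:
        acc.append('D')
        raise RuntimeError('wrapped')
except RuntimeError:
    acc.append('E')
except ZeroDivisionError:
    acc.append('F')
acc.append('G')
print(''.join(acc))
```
DEG

RuntimeError raised and caught, original ZeroDivisionError not re-raised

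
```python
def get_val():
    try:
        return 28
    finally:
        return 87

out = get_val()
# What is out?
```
87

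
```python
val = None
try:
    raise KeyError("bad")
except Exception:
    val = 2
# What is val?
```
2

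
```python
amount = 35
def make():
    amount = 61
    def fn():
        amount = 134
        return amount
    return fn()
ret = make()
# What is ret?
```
134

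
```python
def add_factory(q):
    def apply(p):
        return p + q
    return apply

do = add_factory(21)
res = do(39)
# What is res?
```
60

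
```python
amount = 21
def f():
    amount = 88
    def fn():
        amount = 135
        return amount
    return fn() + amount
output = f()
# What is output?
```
223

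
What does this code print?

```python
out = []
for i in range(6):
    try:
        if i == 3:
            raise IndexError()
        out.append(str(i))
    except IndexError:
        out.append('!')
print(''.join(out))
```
012!45

Exception on i=3 caught, loop continues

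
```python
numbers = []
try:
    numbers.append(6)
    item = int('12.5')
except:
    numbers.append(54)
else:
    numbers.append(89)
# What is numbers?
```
[6, 54]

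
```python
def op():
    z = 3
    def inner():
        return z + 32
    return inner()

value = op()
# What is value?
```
35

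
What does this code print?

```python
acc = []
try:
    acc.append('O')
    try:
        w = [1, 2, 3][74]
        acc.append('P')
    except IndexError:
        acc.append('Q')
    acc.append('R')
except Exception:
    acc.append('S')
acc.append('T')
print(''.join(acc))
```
OQRT

Inner exception caught by inner handler, outer continues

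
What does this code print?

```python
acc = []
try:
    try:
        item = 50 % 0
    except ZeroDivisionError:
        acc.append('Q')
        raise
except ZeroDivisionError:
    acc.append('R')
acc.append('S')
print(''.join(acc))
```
QRS

raise without argument re-raises current exception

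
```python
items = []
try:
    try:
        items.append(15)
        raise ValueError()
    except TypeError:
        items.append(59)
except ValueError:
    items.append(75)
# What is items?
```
[15, 75]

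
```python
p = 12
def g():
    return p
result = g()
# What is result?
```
12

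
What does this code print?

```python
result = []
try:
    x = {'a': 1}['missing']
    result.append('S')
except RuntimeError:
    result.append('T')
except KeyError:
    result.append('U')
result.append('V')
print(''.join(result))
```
UV

KeyError is caught by its specific handler, not RuntimeError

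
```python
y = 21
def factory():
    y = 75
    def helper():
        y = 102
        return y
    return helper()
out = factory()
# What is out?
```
102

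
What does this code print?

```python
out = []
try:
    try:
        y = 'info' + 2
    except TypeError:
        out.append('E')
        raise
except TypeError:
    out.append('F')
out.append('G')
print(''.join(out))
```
EFG

raise without argument re-raises current exception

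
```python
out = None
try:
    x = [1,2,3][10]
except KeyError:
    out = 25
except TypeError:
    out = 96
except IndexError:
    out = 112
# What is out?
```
112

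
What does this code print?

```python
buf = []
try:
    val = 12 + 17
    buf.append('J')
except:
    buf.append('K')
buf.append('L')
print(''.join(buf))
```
JL

No exception, try block completes normally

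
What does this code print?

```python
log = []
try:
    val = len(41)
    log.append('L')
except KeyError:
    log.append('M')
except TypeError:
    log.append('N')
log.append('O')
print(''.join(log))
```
NO

TypeError is caught by its specific handler, not KeyError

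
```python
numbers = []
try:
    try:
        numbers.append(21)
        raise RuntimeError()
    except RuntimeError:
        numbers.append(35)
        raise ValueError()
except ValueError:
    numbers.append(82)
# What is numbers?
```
[21, 35, 82]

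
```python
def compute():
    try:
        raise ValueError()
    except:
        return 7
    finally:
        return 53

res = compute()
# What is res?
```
53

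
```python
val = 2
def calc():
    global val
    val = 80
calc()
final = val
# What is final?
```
80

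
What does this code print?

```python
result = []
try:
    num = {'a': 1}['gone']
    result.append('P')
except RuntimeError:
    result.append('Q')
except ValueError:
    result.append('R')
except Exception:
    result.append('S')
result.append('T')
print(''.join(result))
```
ST

KeyError not specifically caught, falls to Exception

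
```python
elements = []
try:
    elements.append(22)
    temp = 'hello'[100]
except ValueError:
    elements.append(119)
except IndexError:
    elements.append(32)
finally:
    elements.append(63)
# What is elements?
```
[22, 32, 63]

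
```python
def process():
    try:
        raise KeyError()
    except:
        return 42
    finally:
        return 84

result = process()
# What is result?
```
84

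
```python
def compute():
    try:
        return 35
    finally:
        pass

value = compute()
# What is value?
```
35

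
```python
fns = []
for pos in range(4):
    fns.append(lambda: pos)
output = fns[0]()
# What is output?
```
3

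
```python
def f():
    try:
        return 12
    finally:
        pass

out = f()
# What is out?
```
12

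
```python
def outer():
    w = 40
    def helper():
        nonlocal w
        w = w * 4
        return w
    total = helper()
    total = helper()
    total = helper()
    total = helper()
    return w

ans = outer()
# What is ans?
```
10240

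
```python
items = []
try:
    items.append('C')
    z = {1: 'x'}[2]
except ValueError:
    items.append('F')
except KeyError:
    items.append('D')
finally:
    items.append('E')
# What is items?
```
['C', 'D', 'E']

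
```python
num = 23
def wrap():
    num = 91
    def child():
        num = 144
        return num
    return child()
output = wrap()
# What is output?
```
144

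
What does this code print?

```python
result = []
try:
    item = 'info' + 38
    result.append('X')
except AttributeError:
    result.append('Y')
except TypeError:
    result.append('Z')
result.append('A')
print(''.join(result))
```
ZA

TypeError is caught by its specific handler, not AttributeError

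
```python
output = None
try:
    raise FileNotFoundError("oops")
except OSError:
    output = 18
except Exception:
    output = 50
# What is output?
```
18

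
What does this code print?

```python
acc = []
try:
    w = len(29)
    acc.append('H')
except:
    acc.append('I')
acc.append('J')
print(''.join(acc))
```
IJ

Exception raised in try, caught by bare except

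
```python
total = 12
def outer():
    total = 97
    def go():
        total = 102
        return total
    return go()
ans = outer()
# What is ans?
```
102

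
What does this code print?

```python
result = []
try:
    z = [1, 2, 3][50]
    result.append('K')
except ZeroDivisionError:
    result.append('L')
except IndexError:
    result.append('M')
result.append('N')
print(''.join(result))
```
MN

IndexError is caught by its specific handler, not ZeroDivisionError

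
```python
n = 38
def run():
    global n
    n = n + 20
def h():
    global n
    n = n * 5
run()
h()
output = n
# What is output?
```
290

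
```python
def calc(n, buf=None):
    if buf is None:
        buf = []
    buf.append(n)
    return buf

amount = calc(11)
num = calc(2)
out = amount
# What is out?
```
[11]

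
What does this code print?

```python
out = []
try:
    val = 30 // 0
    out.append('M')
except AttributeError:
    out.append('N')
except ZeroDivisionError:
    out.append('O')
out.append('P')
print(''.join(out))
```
OP

ZeroDivisionError is caught by its specific handler, not AttributeError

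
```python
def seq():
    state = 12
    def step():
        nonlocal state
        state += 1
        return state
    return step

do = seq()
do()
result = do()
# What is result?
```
14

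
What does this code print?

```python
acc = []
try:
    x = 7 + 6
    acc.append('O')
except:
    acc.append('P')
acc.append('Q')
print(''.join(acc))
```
OQ

No exception, try block completes normally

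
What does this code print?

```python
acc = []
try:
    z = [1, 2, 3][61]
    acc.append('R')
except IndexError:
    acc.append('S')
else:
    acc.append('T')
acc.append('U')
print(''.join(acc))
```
SU

else block skipped when exception is caught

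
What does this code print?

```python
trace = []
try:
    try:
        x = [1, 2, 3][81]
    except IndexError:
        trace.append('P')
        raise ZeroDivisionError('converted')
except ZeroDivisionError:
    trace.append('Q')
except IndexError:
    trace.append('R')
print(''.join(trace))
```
PQ

New ZeroDivisionError raised, caught by outer ZeroDivisionError handler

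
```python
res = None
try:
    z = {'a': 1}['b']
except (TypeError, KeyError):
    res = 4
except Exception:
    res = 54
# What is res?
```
4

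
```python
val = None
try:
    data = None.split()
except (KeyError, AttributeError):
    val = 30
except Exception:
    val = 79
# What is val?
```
30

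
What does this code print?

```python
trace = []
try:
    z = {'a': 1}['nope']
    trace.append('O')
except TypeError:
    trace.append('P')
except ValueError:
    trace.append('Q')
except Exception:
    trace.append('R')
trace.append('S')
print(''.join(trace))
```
RS

KeyError not specifically caught, falls to Exception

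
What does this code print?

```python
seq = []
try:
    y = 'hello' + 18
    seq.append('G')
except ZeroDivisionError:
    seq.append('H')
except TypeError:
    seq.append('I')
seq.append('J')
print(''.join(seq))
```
IJ

TypeError is caught by its specific handler, not ZeroDivisionError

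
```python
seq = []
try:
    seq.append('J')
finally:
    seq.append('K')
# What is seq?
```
['J', 'K']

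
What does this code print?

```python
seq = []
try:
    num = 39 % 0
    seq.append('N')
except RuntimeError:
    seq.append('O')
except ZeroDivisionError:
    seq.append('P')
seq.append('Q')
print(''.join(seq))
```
PQ

ZeroDivisionError is caught by its specific handler, not RuntimeError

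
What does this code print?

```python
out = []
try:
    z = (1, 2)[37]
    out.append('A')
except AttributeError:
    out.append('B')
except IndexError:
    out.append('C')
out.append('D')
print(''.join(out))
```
CD

IndexError is caught by its specific handler, not AttributeError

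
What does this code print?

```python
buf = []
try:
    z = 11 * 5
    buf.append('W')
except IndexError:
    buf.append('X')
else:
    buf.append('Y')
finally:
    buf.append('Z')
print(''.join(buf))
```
WYZ

else runs before finally when no exception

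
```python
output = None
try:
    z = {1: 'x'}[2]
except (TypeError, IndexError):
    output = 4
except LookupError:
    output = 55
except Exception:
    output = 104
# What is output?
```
55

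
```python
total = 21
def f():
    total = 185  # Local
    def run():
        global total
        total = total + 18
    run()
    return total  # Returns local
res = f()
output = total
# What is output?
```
39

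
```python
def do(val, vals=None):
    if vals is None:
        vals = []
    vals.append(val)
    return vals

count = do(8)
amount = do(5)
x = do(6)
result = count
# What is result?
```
[8]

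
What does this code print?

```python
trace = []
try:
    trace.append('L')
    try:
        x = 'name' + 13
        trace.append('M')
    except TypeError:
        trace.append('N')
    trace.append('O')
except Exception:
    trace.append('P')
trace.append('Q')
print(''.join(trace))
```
LNOQ

Inner exception caught by inner handler, outer continues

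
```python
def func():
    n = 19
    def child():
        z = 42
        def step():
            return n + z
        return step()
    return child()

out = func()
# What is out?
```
61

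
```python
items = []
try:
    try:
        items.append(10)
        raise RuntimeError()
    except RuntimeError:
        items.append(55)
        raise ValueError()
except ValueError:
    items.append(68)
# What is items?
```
[10, 55, 68]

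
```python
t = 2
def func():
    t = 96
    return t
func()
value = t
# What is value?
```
2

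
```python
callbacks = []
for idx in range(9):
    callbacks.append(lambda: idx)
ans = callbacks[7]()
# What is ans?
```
8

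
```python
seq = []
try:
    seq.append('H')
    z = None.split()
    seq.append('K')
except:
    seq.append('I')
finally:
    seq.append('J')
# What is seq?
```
['H', 'I', 'J']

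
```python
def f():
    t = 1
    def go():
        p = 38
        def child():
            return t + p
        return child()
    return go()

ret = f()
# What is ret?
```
39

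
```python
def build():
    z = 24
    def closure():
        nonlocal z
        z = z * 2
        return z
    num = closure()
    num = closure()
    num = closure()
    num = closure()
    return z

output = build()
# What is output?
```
384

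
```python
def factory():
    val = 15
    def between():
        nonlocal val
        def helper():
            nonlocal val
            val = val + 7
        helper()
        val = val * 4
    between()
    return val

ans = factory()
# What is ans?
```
88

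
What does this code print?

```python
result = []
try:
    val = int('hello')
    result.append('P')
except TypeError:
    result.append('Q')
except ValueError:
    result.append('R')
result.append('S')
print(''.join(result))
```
RS

ValueError is caught by its specific handler, not TypeError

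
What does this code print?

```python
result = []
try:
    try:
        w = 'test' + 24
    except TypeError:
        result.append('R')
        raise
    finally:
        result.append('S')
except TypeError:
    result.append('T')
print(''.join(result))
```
RST

finally runs before re-raised exception propagates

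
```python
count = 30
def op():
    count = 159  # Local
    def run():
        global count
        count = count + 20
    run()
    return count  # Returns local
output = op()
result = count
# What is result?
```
50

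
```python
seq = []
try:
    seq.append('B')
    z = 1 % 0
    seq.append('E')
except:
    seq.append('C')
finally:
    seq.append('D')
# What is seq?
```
['B', 'C', 'D']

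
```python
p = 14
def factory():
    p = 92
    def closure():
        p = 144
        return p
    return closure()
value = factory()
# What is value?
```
144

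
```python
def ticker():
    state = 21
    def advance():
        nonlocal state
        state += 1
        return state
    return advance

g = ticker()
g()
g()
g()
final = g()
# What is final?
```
25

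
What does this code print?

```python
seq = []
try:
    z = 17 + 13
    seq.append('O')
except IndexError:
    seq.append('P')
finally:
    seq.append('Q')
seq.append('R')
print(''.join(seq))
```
OQR

finally runs after normal execution too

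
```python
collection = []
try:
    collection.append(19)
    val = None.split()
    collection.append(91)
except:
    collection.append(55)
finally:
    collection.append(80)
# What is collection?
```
[19, 55, 80]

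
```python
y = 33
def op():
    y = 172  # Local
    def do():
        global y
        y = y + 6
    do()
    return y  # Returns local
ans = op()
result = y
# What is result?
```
39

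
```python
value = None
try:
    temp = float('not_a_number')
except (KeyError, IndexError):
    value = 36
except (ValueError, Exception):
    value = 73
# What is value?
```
73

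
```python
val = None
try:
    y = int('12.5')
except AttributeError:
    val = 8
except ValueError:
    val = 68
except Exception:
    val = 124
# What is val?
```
68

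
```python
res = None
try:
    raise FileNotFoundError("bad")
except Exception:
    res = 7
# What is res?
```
7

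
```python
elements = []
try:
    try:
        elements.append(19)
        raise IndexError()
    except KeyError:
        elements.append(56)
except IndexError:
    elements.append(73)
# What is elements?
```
[19, 73]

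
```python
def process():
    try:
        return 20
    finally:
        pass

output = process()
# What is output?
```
20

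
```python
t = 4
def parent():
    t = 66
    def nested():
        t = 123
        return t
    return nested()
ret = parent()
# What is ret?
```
123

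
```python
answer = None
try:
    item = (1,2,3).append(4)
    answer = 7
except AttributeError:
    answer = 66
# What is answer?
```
66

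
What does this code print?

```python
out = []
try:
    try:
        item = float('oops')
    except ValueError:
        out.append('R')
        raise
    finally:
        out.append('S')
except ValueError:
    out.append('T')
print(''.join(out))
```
RST

finally runs before re-raised exception propagates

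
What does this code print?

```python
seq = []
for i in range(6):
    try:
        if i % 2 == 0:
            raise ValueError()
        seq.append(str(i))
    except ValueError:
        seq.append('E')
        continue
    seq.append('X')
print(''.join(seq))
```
E1XE3XE5X

continue in except skips rest of loop body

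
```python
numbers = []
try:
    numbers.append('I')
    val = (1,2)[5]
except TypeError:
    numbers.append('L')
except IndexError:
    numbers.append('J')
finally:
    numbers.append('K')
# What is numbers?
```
['I', 'J', 'K']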